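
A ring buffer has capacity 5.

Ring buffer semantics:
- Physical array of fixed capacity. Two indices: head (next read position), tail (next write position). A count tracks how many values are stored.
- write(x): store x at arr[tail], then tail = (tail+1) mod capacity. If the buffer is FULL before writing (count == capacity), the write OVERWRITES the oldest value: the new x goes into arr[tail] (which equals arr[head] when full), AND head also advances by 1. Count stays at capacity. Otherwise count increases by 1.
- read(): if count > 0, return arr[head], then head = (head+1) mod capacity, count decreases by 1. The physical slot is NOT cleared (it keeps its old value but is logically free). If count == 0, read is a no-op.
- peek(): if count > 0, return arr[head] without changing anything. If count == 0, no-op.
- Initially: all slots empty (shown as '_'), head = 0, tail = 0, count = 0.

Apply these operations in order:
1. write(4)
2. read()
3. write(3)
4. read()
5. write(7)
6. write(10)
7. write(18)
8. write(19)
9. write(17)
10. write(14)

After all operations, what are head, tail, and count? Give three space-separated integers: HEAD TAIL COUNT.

Answer: 3 3 5

Derivation:
After op 1 (write(4)): arr=[4 _ _ _ _] head=0 tail=1 count=1
After op 2 (read()): arr=[4 _ _ _ _] head=1 tail=1 count=0
After op 3 (write(3)): arr=[4 3 _ _ _] head=1 tail=2 count=1
After op 4 (read()): arr=[4 3 _ _ _] head=2 tail=2 count=0
After op 5 (write(7)): arr=[4 3 7 _ _] head=2 tail=3 count=1
After op 6 (write(10)): arr=[4 3 7 10 _] head=2 tail=4 count=2
After op 7 (write(18)): arr=[4 3 7 10 18] head=2 tail=0 count=3
After op 8 (write(19)): arr=[19 3 7 10 18] head=2 tail=1 count=4
After op 9 (write(17)): arr=[19 17 7 10 18] head=2 tail=2 count=5
After op 10 (write(14)): arr=[19 17 14 10 18] head=3 tail=3 count=5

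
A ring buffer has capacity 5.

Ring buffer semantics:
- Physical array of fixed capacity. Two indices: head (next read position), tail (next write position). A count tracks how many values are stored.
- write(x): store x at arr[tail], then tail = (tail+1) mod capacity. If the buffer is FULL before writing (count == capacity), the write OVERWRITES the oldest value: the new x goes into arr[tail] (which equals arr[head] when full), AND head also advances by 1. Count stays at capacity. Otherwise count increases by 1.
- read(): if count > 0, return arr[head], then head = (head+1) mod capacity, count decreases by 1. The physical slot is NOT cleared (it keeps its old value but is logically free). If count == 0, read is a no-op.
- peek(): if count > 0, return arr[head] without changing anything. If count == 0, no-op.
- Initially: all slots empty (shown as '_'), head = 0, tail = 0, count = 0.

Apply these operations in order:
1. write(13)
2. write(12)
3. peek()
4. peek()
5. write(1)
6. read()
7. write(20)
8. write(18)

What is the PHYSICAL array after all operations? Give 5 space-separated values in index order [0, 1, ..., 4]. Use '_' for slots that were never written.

After op 1 (write(13)): arr=[13 _ _ _ _] head=0 tail=1 count=1
After op 2 (write(12)): arr=[13 12 _ _ _] head=0 tail=2 count=2
After op 3 (peek()): arr=[13 12 _ _ _] head=0 tail=2 count=2
After op 4 (peek()): arr=[13 12 _ _ _] head=0 tail=2 count=2
After op 5 (write(1)): arr=[13 12 1 _ _] head=0 tail=3 count=3
After op 6 (read()): arr=[13 12 1 _ _] head=1 tail=3 count=2
After op 7 (write(20)): arr=[13 12 1 20 _] head=1 tail=4 count=3
After op 8 (write(18)): arr=[13 12 1 20 18] head=1 tail=0 count=4

Answer: 13 12 1 20 18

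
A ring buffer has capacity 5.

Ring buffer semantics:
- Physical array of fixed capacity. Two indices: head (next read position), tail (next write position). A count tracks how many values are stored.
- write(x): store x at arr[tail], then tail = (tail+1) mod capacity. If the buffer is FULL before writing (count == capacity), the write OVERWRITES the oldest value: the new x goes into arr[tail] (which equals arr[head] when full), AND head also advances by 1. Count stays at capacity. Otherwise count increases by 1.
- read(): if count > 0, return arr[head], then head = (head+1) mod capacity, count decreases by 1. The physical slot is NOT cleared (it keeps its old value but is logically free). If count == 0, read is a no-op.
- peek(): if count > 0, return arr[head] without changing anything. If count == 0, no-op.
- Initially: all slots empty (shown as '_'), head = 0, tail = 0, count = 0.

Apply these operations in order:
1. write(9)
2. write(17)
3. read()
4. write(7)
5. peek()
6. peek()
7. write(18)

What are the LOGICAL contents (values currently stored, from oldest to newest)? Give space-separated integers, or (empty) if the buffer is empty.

After op 1 (write(9)): arr=[9 _ _ _ _] head=0 tail=1 count=1
After op 2 (write(17)): arr=[9 17 _ _ _] head=0 tail=2 count=2
After op 3 (read()): arr=[9 17 _ _ _] head=1 tail=2 count=1
After op 4 (write(7)): arr=[9 17 7 _ _] head=1 tail=3 count=2
After op 5 (peek()): arr=[9 17 7 _ _] head=1 tail=3 count=2
After op 6 (peek()): arr=[9 17 7 _ _] head=1 tail=3 count=2
After op 7 (write(18)): arr=[9 17 7 18 _] head=1 tail=4 count=3

Answer: 17 7 18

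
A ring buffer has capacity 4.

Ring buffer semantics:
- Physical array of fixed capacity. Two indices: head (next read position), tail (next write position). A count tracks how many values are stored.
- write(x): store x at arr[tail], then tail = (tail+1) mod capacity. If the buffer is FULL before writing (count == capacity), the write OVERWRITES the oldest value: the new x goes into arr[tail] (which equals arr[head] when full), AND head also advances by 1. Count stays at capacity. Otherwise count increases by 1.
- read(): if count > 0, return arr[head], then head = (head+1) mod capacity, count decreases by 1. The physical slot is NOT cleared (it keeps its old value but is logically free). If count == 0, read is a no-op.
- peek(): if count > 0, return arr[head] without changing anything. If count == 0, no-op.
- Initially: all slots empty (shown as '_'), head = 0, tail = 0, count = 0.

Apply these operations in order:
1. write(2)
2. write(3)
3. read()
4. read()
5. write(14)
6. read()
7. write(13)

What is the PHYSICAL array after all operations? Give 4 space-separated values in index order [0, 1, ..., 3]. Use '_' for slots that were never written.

After op 1 (write(2)): arr=[2 _ _ _] head=0 tail=1 count=1
After op 2 (write(3)): arr=[2 3 _ _] head=0 tail=2 count=2
After op 3 (read()): arr=[2 3 _ _] head=1 tail=2 count=1
After op 4 (read()): arr=[2 3 _ _] head=2 tail=2 count=0
After op 5 (write(14)): arr=[2 3 14 _] head=2 tail=3 count=1
After op 6 (read()): arr=[2 3 14 _] head=3 tail=3 count=0
After op 7 (write(13)): arr=[2 3 14 13] head=3 tail=0 count=1

Answer: 2 3 14 13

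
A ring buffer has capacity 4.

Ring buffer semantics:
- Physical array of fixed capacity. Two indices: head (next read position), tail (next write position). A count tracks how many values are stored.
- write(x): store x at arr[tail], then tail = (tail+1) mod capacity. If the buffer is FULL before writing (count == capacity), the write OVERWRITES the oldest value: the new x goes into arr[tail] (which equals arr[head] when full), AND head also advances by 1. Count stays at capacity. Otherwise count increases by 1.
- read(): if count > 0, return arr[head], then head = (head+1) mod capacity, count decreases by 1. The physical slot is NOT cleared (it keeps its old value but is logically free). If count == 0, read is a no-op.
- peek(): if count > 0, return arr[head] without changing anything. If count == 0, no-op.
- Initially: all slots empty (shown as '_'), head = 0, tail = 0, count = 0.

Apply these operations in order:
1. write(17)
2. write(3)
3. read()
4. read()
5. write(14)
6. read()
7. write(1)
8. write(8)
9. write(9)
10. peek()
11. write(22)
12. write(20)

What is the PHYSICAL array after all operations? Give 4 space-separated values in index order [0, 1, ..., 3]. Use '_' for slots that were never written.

Answer: 8 9 22 20

Derivation:
After op 1 (write(17)): arr=[17 _ _ _] head=0 tail=1 count=1
After op 2 (write(3)): arr=[17 3 _ _] head=0 tail=2 count=2
After op 3 (read()): arr=[17 3 _ _] head=1 tail=2 count=1
After op 4 (read()): arr=[17 3 _ _] head=2 tail=2 count=0
After op 5 (write(14)): arr=[17 3 14 _] head=2 tail=3 count=1
After op 6 (read()): arr=[17 3 14 _] head=3 tail=3 count=0
After op 7 (write(1)): arr=[17 3 14 1] head=3 tail=0 count=1
After op 8 (write(8)): arr=[8 3 14 1] head=3 tail=1 count=2
After op 9 (write(9)): arr=[8 9 14 1] head=3 tail=2 count=3
After op 10 (peek()): arr=[8 9 14 1] head=3 tail=2 count=3
After op 11 (write(22)): arr=[8 9 22 1] head=3 tail=3 count=4
After op 12 (write(20)): arr=[8 9 22 20] head=0 tail=0 count=4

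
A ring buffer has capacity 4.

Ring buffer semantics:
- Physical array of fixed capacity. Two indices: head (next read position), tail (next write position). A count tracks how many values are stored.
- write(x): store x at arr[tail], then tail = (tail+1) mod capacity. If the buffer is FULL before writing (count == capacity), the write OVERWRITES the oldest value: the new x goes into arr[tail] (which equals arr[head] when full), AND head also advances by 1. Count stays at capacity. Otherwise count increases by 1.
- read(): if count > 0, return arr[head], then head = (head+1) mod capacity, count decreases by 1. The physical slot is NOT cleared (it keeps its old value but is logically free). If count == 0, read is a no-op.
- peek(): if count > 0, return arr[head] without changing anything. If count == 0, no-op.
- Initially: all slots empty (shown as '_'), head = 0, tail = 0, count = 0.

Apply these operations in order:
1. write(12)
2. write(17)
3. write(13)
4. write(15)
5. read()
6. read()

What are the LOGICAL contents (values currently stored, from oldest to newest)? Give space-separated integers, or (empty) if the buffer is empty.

Answer: 13 15

Derivation:
After op 1 (write(12)): arr=[12 _ _ _] head=0 tail=1 count=1
After op 2 (write(17)): arr=[12 17 _ _] head=0 tail=2 count=2
After op 3 (write(13)): arr=[12 17 13 _] head=0 tail=3 count=3
After op 4 (write(15)): arr=[12 17 13 15] head=0 tail=0 count=4
After op 5 (read()): arr=[12 17 13 15] head=1 tail=0 count=3
After op 6 (read()): arr=[12 17 13 15] head=2 tail=0 count=2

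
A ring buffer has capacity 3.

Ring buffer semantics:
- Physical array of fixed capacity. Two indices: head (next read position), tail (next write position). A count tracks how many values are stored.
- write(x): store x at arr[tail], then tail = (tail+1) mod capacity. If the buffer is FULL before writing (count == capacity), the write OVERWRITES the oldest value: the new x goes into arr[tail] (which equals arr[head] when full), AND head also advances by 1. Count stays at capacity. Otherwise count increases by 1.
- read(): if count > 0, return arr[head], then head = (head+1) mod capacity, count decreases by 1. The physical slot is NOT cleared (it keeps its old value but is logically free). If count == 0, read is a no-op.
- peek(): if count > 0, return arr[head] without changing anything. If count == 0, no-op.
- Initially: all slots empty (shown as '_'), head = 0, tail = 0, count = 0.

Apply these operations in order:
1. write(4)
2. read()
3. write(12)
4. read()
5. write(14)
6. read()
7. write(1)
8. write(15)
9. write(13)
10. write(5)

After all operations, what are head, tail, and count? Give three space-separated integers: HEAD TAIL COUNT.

Answer: 1 1 3

Derivation:
After op 1 (write(4)): arr=[4 _ _] head=0 tail=1 count=1
After op 2 (read()): arr=[4 _ _] head=1 tail=1 count=0
After op 3 (write(12)): arr=[4 12 _] head=1 tail=2 count=1
After op 4 (read()): arr=[4 12 _] head=2 tail=2 count=0
After op 5 (write(14)): arr=[4 12 14] head=2 tail=0 count=1
After op 6 (read()): arr=[4 12 14] head=0 tail=0 count=0
After op 7 (write(1)): arr=[1 12 14] head=0 tail=1 count=1
After op 8 (write(15)): arr=[1 15 14] head=0 tail=2 count=2
After op 9 (write(13)): arr=[1 15 13] head=0 tail=0 count=3
After op 10 (write(5)): arr=[5 15 13] head=1 tail=1 count=3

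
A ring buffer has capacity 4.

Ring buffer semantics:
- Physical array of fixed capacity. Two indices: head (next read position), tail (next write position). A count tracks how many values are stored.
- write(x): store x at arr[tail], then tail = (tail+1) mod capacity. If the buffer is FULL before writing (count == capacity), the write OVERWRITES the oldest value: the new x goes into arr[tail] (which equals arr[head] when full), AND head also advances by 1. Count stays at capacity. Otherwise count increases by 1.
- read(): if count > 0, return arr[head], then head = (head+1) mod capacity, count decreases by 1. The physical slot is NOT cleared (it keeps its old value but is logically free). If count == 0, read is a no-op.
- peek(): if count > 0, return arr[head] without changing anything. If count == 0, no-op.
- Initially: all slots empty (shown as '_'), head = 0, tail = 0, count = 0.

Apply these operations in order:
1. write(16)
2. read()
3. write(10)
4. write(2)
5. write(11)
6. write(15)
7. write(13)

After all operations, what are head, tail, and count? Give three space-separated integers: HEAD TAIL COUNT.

Answer: 2 2 4

Derivation:
After op 1 (write(16)): arr=[16 _ _ _] head=0 tail=1 count=1
After op 2 (read()): arr=[16 _ _ _] head=1 tail=1 count=0
After op 3 (write(10)): arr=[16 10 _ _] head=1 tail=2 count=1
After op 4 (write(2)): arr=[16 10 2 _] head=1 tail=3 count=2
After op 5 (write(11)): arr=[16 10 2 11] head=1 tail=0 count=3
After op 6 (write(15)): arr=[15 10 2 11] head=1 tail=1 count=4
After op 7 (write(13)): arr=[15 13 2 11] head=2 tail=2 count=4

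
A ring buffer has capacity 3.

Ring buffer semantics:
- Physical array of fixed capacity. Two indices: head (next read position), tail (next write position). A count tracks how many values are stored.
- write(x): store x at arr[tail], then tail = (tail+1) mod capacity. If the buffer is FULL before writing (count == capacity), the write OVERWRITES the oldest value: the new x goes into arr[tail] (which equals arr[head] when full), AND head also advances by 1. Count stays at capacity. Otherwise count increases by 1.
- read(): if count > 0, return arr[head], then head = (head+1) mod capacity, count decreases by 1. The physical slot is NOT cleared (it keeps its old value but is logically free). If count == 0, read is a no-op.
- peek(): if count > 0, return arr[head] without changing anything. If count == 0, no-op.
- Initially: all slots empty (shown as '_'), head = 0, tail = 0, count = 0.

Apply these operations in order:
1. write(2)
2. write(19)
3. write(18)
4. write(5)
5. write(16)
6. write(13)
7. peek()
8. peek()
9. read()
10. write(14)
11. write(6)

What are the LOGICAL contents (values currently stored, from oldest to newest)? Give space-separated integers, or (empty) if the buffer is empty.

Answer: 13 14 6

Derivation:
After op 1 (write(2)): arr=[2 _ _] head=0 tail=1 count=1
After op 2 (write(19)): arr=[2 19 _] head=0 tail=2 count=2
After op 3 (write(18)): arr=[2 19 18] head=0 tail=0 count=3
After op 4 (write(5)): arr=[5 19 18] head=1 tail=1 count=3
After op 5 (write(16)): arr=[5 16 18] head=2 tail=2 count=3
After op 6 (write(13)): arr=[5 16 13] head=0 tail=0 count=3
After op 7 (peek()): arr=[5 16 13] head=0 tail=0 count=3
After op 8 (peek()): arr=[5 16 13] head=0 tail=0 count=3
After op 9 (read()): arr=[5 16 13] head=1 tail=0 count=2
After op 10 (write(14)): arr=[14 16 13] head=1 tail=1 count=3
After op 11 (write(6)): arr=[14 6 13] head=2 tail=2 count=3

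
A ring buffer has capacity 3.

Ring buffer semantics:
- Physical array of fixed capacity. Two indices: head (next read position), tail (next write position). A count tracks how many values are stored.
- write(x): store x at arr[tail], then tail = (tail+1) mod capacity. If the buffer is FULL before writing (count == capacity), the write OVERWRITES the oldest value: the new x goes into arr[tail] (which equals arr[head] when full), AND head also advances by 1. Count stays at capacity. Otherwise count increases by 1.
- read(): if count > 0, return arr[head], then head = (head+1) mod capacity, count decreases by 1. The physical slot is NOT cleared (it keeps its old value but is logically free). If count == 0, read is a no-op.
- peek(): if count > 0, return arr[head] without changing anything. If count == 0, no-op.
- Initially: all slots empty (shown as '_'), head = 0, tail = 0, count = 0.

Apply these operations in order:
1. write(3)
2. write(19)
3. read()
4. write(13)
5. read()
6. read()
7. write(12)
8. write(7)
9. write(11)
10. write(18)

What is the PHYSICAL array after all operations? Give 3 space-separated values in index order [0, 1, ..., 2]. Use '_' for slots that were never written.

After op 1 (write(3)): arr=[3 _ _] head=0 tail=1 count=1
After op 2 (write(19)): arr=[3 19 _] head=0 tail=2 count=2
After op 3 (read()): arr=[3 19 _] head=1 tail=2 count=1
After op 4 (write(13)): arr=[3 19 13] head=1 tail=0 count=2
After op 5 (read()): arr=[3 19 13] head=2 tail=0 count=1
After op 6 (read()): arr=[3 19 13] head=0 tail=0 count=0
After op 7 (write(12)): arr=[12 19 13] head=0 tail=1 count=1
After op 8 (write(7)): arr=[12 7 13] head=0 tail=2 count=2
After op 9 (write(11)): arr=[12 7 11] head=0 tail=0 count=3
After op 10 (write(18)): arr=[18 7 11] head=1 tail=1 count=3

Answer: 18 7 11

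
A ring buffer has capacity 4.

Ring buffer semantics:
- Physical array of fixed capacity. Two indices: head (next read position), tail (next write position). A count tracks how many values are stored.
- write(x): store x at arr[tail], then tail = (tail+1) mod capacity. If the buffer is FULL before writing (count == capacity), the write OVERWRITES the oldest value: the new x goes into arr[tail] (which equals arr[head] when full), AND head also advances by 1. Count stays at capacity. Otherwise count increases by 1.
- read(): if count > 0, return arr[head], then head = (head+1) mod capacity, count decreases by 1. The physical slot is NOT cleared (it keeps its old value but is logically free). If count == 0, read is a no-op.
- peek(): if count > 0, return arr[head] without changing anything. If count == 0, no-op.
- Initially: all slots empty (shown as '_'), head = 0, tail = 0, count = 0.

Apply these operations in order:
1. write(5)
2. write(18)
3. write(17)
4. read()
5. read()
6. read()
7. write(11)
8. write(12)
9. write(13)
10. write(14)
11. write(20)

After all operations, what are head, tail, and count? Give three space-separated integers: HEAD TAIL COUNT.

After op 1 (write(5)): arr=[5 _ _ _] head=0 tail=1 count=1
After op 2 (write(18)): arr=[5 18 _ _] head=0 tail=2 count=2
After op 3 (write(17)): arr=[5 18 17 _] head=0 tail=3 count=3
After op 4 (read()): arr=[5 18 17 _] head=1 tail=3 count=2
After op 5 (read()): arr=[5 18 17 _] head=2 tail=3 count=1
After op 6 (read()): arr=[5 18 17 _] head=3 tail=3 count=0
After op 7 (write(11)): arr=[5 18 17 11] head=3 tail=0 count=1
After op 8 (write(12)): arr=[12 18 17 11] head=3 tail=1 count=2
After op 9 (write(13)): arr=[12 13 17 11] head=3 tail=2 count=3
After op 10 (write(14)): arr=[12 13 14 11] head=3 tail=3 count=4
After op 11 (write(20)): arr=[12 13 14 20] head=0 tail=0 count=4

Answer: 0 0 4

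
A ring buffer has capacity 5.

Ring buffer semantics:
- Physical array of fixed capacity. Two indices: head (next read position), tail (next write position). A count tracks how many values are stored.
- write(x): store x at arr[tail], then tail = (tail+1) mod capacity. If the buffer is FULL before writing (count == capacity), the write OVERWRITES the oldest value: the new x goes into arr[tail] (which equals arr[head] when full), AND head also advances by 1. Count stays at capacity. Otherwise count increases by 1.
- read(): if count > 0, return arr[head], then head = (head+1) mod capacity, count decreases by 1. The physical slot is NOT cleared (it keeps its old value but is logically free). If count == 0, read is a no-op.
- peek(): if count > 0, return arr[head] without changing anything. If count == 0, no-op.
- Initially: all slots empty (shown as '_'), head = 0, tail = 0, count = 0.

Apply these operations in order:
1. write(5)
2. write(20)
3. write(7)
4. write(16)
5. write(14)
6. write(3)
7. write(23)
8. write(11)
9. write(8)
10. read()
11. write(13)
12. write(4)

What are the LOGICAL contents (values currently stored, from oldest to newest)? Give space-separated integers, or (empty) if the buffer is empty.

Answer: 23 11 8 13 4

Derivation:
After op 1 (write(5)): arr=[5 _ _ _ _] head=0 tail=1 count=1
After op 2 (write(20)): arr=[5 20 _ _ _] head=0 tail=2 count=2
After op 3 (write(7)): arr=[5 20 7 _ _] head=0 tail=3 count=3
After op 4 (write(16)): arr=[5 20 7 16 _] head=0 tail=4 count=4
After op 5 (write(14)): arr=[5 20 7 16 14] head=0 tail=0 count=5
After op 6 (write(3)): arr=[3 20 7 16 14] head=1 tail=1 count=5
After op 7 (write(23)): arr=[3 23 7 16 14] head=2 tail=2 count=5
After op 8 (write(11)): arr=[3 23 11 16 14] head=3 tail=3 count=5
After op 9 (write(8)): arr=[3 23 11 8 14] head=4 tail=4 count=5
After op 10 (read()): arr=[3 23 11 8 14] head=0 tail=4 count=4
After op 11 (write(13)): arr=[3 23 11 8 13] head=0 tail=0 count=5
After op 12 (write(4)): arr=[4 23 11 8 13] head=1 tail=1 count=5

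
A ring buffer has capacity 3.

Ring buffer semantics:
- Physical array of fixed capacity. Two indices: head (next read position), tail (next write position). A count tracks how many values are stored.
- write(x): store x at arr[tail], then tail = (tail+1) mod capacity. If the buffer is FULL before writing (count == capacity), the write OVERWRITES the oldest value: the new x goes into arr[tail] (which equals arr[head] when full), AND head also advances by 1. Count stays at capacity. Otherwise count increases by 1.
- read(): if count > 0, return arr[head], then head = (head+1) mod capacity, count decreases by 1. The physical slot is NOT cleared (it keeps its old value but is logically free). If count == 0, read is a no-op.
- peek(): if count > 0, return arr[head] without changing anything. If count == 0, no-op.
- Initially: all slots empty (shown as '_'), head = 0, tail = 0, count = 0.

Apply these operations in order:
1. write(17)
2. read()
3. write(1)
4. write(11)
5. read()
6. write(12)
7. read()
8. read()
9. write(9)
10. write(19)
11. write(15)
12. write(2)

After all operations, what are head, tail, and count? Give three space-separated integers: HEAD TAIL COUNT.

After op 1 (write(17)): arr=[17 _ _] head=0 tail=1 count=1
After op 2 (read()): arr=[17 _ _] head=1 tail=1 count=0
After op 3 (write(1)): arr=[17 1 _] head=1 tail=2 count=1
After op 4 (write(11)): arr=[17 1 11] head=1 tail=0 count=2
After op 5 (read()): arr=[17 1 11] head=2 tail=0 count=1
After op 6 (write(12)): arr=[12 1 11] head=2 tail=1 count=2
After op 7 (read()): arr=[12 1 11] head=0 tail=1 count=1
After op 8 (read()): arr=[12 1 11] head=1 tail=1 count=0
After op 9 (write(9)): arr=[12 9 11] head=1 tail=2 count=1
After op 10 (write(19)): arr=[12 9 19] head=1 tail=0 count=2
After op 11 (write(15)): arr=[15 9 19] head=1 tail=1 count=3
After op 12 (write(2)): arr=[15 2 19] head=2 tail=2 count=3

Answer: 2 2 3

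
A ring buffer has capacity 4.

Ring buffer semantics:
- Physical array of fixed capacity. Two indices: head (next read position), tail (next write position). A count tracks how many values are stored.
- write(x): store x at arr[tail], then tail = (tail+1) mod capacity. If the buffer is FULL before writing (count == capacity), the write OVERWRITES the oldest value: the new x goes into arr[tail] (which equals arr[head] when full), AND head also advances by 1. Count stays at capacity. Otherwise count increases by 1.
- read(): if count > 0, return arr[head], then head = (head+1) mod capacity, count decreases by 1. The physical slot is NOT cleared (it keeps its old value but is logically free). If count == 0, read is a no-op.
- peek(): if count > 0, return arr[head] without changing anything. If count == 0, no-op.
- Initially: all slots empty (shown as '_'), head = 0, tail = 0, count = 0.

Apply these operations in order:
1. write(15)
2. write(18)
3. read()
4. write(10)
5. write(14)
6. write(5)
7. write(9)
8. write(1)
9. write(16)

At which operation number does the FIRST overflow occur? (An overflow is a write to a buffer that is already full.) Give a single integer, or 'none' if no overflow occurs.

After op 1 (write(15)): arr=[15 _ _ _] head=0 tail=1 count=1
After op 2 (write(18)): arr=[15 18 _ _] head=0 tail=2 count=2
After op 3 (read()): arr=[15 18 _ _] head=1 tail=2 count=1
After op 4 (write(10)): arr=[15 18 10 _] head=1 tail=3 count=2
After op 5 (write(14)): arr=[15 18 10 14] head=1 tail=0 count=3
After op 6 (write(5)): arr=[5 18 10 14] head=1 tail=1 count=4
After op 7 (write(9)): arr=[5 9 10 14] head=2 tail=2 count=4
After op 8 (write(1)): arr=[5 9 1 14] head=3 tail=3 count=4
After op 9 (write(16)): arr=[5 9 1 16] head=0 tail=0 count=4

Answer: 7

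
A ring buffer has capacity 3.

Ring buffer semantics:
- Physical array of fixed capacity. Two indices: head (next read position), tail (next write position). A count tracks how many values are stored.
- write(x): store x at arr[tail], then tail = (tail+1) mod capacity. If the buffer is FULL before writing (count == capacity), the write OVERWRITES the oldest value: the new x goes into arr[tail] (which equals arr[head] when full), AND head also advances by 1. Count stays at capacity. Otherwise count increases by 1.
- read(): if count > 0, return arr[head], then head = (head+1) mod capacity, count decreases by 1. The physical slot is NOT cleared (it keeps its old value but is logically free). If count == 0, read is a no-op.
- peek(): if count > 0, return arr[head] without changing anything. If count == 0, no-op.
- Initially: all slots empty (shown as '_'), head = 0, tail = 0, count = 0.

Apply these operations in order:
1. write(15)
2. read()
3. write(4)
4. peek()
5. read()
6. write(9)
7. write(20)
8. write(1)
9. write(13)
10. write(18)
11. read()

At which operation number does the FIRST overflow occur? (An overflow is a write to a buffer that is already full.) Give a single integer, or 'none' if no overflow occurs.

Answer: 9

Derivation:
After op 1 (write(15)): arr=[15 _ _] head=0 tail=1 count=1
After op 2 (read()): arr=[15 _ _] head=1 tail=1 count=0
After op 3 (write(4)): arr=[15 4 _] head=1 tail=2 count=1
After op 4 (peek()): arr=[15 4 _] head=1 tail=2 count=1
After op 5 (read()): arr=[15 4 _] head=2 tail=2 count=0
After op 6 (write(9)): arr=[15 4 9] head=2 tail=0 count=1
After op 7 (write(20)): arr=[20 4 9] head=2 tail=1 count=2
After op 8 (write(1)): arr=[20 1 9] head=2 tail=2 count=3
After op 9 (write(13)): arr=[20 1 13] head=0 tail=0 count=3
After op 10 (write(18)): arr=[18 1 13] head=1 tail=1 count=3
After op 11 (read()): arr=[18 1 13] head=2 tail=1 count=2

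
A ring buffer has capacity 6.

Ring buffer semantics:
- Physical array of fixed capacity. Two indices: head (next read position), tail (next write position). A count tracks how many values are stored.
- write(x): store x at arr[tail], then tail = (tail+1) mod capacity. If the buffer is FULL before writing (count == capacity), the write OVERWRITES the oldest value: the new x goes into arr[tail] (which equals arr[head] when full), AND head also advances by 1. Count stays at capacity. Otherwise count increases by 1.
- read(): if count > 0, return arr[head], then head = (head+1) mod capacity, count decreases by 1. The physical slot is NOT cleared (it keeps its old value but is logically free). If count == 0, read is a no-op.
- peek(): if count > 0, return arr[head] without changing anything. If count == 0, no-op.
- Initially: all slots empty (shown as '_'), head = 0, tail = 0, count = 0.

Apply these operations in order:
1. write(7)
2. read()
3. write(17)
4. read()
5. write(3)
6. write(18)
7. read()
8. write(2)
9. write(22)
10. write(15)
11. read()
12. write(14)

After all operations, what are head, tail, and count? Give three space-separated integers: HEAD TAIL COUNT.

After op 1 (write(7)): arr=[7 _ _ _ _ _] head=0 tail=1 count=1
After op 2 (read()): arr=[7 _ _ _ _ _] head=1 tail=1 count=0
After op 3 (write(17)): arr=[7 17 _ _ _ _] head=1 tail=2 count=1
After op 4 (read()): arr=[7 17 _ _ _ _] head=2 tail=2 count=0
After op 5 (write(3)): arr=[7 17 3 _ _ _] head=2 tail=3 count=1
After op 6 (write(18)): arr=[7 17 3 18 _ _] head=2 tail=4 count=2
After op 7 (read()): arr=[7 17 3 18 _ _] head=3 tail=4 count=1
After op 8 (write(2)): arr=[7 17 3 18 2 _] head=3 tail=5 count=2
After op 9 (write(22)): arr=[7 17 3 18 2 22] head=3 tail=0 count=3
After op 10 (write(15)): arr=[15 17 3 18 2 22] head=3 tail=1 count=4
After op 11 (read()): arr=[15 17 3 18 2 22] head=4 tail=1 count=3
After op 12 (write(14)): arr=[15 14 3 18 2 22] head=4 tail=2 count=4

Answer: 4 2 4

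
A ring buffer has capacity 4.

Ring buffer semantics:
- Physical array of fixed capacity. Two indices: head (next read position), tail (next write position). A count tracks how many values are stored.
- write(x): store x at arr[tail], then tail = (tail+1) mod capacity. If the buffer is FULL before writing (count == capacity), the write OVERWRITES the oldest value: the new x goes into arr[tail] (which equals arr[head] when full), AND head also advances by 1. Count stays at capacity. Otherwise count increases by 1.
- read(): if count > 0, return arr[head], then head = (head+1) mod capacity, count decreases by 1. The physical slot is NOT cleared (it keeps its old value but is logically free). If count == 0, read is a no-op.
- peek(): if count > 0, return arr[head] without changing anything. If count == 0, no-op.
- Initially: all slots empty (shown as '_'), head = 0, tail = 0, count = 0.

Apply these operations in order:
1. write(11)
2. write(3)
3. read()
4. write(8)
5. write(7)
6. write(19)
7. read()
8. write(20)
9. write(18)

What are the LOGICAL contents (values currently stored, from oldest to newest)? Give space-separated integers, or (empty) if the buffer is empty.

Answer: 7 19 20 18

Derivation:
After op 1 (write(11)): arr=[11 _ _ _] head=0 tail=1 count=1
After op 2 (write(3)): arr=[11 3 _ _] head=0 tail=2 count=2
After op 3 (read()): arr=[11 3 _ _] head=1 tail=2 count=1
After op 4 (write(8)): arr=[11 3 8 _] head=1 tail=3 count=2
After op 5 (write(7)): arr=[11 3 8 7] head=1 tail=0 count=3
After op 6 (write(19)): arr=[19 3 8 7] head=1 tail=1 count=4
After op 7 (read()): arr=[19 3 8 7] head=2 tail=1 count=3
After op 8 (write(20)): arr=[19 20 8 7] head=2 tail=2 count=4
After op 9 (write(18)): arr=[19 20 18 7] head=3 tail=3 count=4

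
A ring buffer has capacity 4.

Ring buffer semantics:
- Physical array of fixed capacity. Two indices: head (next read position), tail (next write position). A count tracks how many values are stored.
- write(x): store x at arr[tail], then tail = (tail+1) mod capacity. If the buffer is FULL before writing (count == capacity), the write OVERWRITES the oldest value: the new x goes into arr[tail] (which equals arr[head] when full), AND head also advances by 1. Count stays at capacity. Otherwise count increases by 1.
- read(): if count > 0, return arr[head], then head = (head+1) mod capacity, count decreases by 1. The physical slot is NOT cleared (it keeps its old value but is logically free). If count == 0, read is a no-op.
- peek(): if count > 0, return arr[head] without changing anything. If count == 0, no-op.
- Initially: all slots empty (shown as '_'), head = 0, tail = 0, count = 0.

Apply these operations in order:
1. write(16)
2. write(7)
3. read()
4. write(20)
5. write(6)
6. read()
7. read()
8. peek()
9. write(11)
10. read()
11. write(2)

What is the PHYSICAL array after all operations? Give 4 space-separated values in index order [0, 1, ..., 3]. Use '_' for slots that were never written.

After op 1 (write(16)): arr=[16 _ _ _] head=0 tail=1 count=1
After op 2 (write(7)): arr=[16 7 _ _] head=0 tail=2 count=2
After op 3 (read()): arr=[16 7 _ _] head=1 tail=2 count=1
After op 4 (write(20)): arr=[16 7 20 _] head=1 tail=3 count=2
After op 5 (write(6)): arr=[16 7 20 6] head=1 tail=0 count=3
After op 6 (read()): arr=[16 7 20 6] head=2 tail=0 count=2
After op 7 (read()): arr=[16 7 20 6] head=3 tail=0 count=1
After op 8 (peek()): arr=[16 7 20 6] head=3 tail=0 count=1
After op 9 (write(11)): arr=[11 7 20 6] head=3 tail=1 count=2
After op 10 (read()): arr=[11 7 20 6] head=0 tail=1 count=1
After op 11 (write(2)): arr=[11 2 20 6] head=0 tail=2 count=2

Answer: 11 2 20 6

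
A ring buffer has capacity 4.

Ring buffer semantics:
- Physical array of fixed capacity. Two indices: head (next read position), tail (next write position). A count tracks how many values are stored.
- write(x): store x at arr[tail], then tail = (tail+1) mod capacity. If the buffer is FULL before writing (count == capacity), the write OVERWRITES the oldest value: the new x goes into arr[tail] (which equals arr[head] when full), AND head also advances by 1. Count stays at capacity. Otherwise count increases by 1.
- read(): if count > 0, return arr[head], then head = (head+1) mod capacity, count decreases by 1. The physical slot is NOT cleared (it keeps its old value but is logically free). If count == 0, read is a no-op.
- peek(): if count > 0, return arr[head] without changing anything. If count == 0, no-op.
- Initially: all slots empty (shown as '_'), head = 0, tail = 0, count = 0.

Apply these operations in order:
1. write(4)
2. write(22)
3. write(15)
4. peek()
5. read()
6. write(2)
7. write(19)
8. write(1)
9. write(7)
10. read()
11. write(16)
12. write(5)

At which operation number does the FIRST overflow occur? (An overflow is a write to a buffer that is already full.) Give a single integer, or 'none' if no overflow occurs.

Answer: 8

Derivation:
After op 1 (write(4)): arr=[4 _ _ _] head=0 tail=1 count=1
After op 2 (write(22)): arr=[4 22 _ _] head=0 tail=2 count=2
After op 3 (write(15)): arr=[4 22 15 _] head=0 tail=3 count=3
After op 4 (peek()): arr=[4 22 15 _] head=0 tail=3 count=3
After op 5 (read()): arr=[4 22 15 _] head=1 tail=3 count=2
After op 6 (write(2)): arr=[4 22 15 2] head=1 tail=0 count=3
After op 7 (write(19)): arr=[19 22 15 2] head=1 tail=1 count=4
After op 8 (write(1)): arr=[19 1 15 2] head=2 tail=2 count=4
After op 9 (write(7)): arr=[19 1 7 2] head=3 tail=3 count=4
After op 10 (read()): arr=[19 1 7 2] head=0 tail=3 count=3
After op 11 (write(16)): arr=[19 1 7 16] head=0 tail=0 count=4
After op 12 (write(5)): arr=[5 1 7 16] head=1 tail=1 count=4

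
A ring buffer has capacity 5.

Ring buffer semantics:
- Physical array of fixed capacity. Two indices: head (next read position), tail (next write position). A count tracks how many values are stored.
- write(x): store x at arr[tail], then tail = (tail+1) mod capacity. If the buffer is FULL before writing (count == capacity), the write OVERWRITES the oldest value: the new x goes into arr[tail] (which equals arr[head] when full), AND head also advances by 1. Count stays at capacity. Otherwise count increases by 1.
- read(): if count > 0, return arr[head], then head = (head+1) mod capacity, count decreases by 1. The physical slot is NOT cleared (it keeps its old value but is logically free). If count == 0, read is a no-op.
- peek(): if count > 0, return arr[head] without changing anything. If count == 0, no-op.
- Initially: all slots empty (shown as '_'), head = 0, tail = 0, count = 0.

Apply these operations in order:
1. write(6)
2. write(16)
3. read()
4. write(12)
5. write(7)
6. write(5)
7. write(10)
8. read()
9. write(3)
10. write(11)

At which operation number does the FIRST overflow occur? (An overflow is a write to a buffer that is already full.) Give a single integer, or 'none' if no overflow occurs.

After op 1 (write(6)): arr=[6 _ _ _ _] head=0 tail=1 count=1
After op 2 (write(16)): arr=[6 16 _ _ _] head=0 tail=2 count=2
After op 3 (read()): arr=[6 16 _ _ _] head=1 tail=2 count=1
After op 4 (write(12)): arr=[6 16 12 _ _] head=1 tail=3 count=2
After op 5 (write(7)): arr=[6 16 12 7 _] head=1 tail=4 count=3
After op 6 (write(5)): arr=[6 16 12 7 5] head=1 tail=0 count=4
After op 7 (write(10)): arr=[10 16 12 7 5] head=1 tail=1 count=5
After op 8 (read()): arr=[10 16 12 7 5] head=2 tail=1 count=4
After op 9 (write(3)): arr=[10 3 12 7 5] head=2 tail=2 count=5
After op 10 (write(11)): arr=[10 3 11 7 5] head=3 tail=3 count=5

Answer: 10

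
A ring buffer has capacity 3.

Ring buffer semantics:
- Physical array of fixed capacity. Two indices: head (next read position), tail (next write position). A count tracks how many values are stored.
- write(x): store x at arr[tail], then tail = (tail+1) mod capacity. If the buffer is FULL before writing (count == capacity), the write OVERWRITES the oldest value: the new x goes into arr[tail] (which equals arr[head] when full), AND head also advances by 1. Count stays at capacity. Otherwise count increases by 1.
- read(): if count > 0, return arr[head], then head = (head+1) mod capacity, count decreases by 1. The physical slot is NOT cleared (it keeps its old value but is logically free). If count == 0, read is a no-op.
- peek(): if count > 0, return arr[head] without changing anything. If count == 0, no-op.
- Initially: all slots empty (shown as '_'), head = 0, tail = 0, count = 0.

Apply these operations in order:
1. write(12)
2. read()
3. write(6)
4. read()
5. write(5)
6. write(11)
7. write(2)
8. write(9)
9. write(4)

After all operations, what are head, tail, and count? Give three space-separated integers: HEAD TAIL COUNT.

After op 1 (write(12)): arr=[12 _ _] head=0 tail=1 count=1
After op 2 (read()): arr=[12 _ _] head=1 tail=1 count=0
After op 3 (write(6)): arr=[12 6 _] head=1 tail=2 count=1
After op 4 (read()): arr=[12 6 _] head=2 tail=2 count=0
After op 5 (write(5)): arr=[12 6 5] head=2 tail=0 count=1
After op 6 (write(11)): arr=[11 6 5] head=2 tail=1 count=2
After op 7 (write(2)): arr=[11 2 5] head=2 tail=2 count=3
After op 8 (write(9)): arr=[11 2 9] head=0 tail=0 count=3
After op 9 (write(4)): arr=[4 2 9] head=1 tail=1 count=3

Answer: 1 1 3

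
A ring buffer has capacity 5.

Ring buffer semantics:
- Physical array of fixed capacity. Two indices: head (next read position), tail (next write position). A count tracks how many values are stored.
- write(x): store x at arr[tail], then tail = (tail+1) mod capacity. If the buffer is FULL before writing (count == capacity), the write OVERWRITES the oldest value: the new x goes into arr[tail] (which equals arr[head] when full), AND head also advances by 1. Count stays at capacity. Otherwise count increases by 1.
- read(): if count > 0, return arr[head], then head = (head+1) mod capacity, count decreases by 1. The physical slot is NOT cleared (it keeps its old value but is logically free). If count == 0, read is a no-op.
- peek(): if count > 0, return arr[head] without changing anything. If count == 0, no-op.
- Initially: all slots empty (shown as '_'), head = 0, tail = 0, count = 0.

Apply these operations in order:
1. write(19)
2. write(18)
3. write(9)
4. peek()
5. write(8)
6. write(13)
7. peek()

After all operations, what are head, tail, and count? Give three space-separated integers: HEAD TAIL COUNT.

After op 1 (write(19)): arr=[19 _ _ _ _] head=0 tail=1 count=1
After op 2 (write(18)): arr=[19 18 _ _ _] head=0 tail=2 count=2
After op 3 (write(9)): arr=[19 18 9 _ _] head=0 tail=3 count=3
After op 4 (peek()): arr=[19 18 9 _ _] head=0 tail=3 count=3
After op 5 (write(8)): arr=[19 18 9 8 _] head=0 tail=4 count=4
After op 6 (write(13)): arr=[19 18 9 8 13] head=0 tail=0 count=5
After op 7 (peek()): arr=[19 18 9 8 13] head=0 tail=0 count=5

Answer: 0 0 5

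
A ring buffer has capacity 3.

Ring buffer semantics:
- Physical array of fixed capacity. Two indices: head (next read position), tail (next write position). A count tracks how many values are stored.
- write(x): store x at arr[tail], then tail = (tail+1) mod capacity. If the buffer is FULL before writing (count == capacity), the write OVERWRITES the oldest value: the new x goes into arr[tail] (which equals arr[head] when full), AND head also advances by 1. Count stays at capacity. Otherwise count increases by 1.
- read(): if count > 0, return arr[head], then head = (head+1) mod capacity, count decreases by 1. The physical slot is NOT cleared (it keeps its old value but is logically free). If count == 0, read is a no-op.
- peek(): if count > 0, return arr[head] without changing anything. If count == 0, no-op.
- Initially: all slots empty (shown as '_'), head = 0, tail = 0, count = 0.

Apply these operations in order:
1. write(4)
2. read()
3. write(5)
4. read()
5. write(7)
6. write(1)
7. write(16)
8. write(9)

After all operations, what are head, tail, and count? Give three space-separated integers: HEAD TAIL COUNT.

After op 1 (write(4)): arr=[4 _ _] head=0 tail=1 count=1
After op 2 (read()): arr=[4 _ _] head=1 tail=1 count=0
After op 3 (write(5)): arr=[4 5 _] head=1 tail=2 count=1
After op 4 (read()): arr=[4 5 _] head=2 tail=2 count=0
After op 5 (write(7)): arr=[4 5 7] head=2 tail=0 count=1
After op 6 (write(1)): arr=[1 5 7] head=2 tail=1 count=2
After op 7 (write(16)): arr=[1 16 7] head=2 tail=2 count=3
After op 8 (write(9)): arr=[1 16 9] head=0 tail=0 count=3

Answer: 0 0 3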